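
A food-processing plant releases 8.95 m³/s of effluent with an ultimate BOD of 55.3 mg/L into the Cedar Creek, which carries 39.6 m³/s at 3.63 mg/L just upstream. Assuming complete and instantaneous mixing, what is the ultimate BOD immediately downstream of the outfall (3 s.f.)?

13.2 mg/L

Flow-weighted mixing: C = (Q_r C_r + Q_w C_w)/(Q_r + Q_w)
= (39.6×3.63 + 8.95×55.3)/(39.6 + 8.95) = 638.7/48.55 = 13.16 mg/L.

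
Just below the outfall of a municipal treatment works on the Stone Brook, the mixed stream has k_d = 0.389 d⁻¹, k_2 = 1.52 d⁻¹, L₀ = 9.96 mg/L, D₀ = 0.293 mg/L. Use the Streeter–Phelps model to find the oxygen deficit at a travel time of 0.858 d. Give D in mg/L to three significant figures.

k_d L₀/(k_2−k_d) = 0.389×9.96/(1.52−0.389) = 3.874/1.131 = 3.426 mg/L.
e^(−k_d t) = e^(−0.389×0.8580) = 0.7162; e^(−k_2 t) = e^(−1.52×0.8580) = 0.2714.
D = 3.426 × (0.7162 − 0.2714) + 0.293 × 0.2714 = 1.524 + 0.07952 = 1.603 mg/L.

D ≈ 1.60 mg/L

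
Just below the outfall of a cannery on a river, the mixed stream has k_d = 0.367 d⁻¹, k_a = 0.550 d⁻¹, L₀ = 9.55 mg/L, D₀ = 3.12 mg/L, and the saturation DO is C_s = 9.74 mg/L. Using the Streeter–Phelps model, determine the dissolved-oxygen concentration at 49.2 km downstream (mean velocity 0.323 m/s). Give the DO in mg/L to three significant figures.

DO ≈ 5.79 mg/L

Travel time t = x/v = 49.2 km / (0.323 m/s) = 49200 m / 0.323 m/s = 152300 s = 1.763 d.
k_d L₀/(k_a−k_d) = 0.367×9.55/(0.550−0.367) = 3.505/0.1830 = 19.15 mg/L.
e^(−k_d t) = e^(−0.367×1.763) = 0.5236; e^(−k_a t) = e^(−0.550×1.763) = 0.3792.
D = 19.15 × (0.5236 − 0.3792) + 3.12 × 0.3792 = 2.765 + 1.183 = 3.948 mg/L.
DO = C_s − D = 9.74 − 3.948 = 5.792 mg/L.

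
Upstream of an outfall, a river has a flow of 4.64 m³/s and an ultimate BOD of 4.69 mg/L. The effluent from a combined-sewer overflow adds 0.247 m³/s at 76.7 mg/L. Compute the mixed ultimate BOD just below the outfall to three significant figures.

Flow-weighted mixing: C = (Q_r C_r + Q_w C_w)/(Q_r + Q_w)
= (4.64×4.69 + 0.247×76.7)/(4.64 + 0.247) = 40.71/4.887 = 8.330 mg/L.

8.33 mg/L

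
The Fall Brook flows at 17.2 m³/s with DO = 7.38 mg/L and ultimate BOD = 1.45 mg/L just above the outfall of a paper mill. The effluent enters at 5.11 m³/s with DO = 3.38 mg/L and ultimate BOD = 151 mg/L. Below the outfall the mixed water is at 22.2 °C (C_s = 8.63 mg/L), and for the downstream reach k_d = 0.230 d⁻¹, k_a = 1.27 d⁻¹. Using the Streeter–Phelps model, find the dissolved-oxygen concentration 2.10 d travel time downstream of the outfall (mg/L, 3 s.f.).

Mixed DO = (17.2×7.38 + 5.11×3.38)/(17.2+5.11) = 144.2/22.31 = 6.464 mg/L.
Mixed L₀ = (17.2×1.45 + 5.11×151)/(22.31) = 796.5/22.31 = 35.70 mg/L.
Initial deficit D₀ = C_s − DO₀ = 8.63 − 6.464 = 2.166 mg/L.
D(2.10) = [0.230×35.70/(1.27−0.230)](e^(−0.230×2.10) − e^(−1.27×2.10)) + 2.166 e^(−1.27×2.10)
= 7.896 × (0.6169 − 0.06946) + 2.166 × 0.06946 = 4.473 mg/L.
DO = 8.63 − 4.473 = 4.157 mg/L.

DO ≈ 4.16 mg/L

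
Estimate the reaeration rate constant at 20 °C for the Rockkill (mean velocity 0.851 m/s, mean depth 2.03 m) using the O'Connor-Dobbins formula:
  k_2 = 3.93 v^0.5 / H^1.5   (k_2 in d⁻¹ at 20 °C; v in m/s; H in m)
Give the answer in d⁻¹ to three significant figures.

k_2 = 3.93 × 0.851^0.5 / 2.03^1.5 = 3.93 × 0.9225 / 2.892 = 1.253 d⁻¹.

k_2 ≈ 1.25 d⁻¹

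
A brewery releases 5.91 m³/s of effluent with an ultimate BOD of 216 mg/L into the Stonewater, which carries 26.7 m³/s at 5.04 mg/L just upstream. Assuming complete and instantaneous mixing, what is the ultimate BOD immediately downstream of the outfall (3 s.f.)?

Flow-weighted mixing: C = (Q_r C_r + Q_w C_w)/(Q_r + Q_w)
= (26.7×5.04 + 5.91×216)/(26.7 + 5.91) = 1411/32.61 = 43.27 mg/L.

43.3 mg/L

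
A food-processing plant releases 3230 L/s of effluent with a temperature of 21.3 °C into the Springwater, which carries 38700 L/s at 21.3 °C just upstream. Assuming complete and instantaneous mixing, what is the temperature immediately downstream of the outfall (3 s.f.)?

Flow-weighted mixing: C = (Q_r C_r + Q_w C_w)/(Q_r + Q_w)
= (38700×21.3 + 3230×21.3)/(38700 + 3230) = 893100/41930 = 21.30 °C.

21.3 °C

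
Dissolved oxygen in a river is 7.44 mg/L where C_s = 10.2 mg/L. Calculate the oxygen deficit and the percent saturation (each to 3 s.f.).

D = C_s − C = 10.2 − 7.44 = 2.76 mg/L.
% saturation = 7.44/10.2 × 100 = 72.9 %.

D ≈ 2.76 mg/L; 72.9 % saturation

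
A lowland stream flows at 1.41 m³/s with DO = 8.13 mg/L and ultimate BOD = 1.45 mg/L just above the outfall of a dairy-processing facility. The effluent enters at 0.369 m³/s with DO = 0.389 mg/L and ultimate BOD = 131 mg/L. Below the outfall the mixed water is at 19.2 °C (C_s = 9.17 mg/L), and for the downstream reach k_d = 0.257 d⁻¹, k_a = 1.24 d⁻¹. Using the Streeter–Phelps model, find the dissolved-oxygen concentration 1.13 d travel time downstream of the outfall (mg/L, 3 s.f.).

DO ≈ 4.80 mg/L

Mixed DO = (1.41×8.13 + 0.369×0.389)/(1.41+0.369) = 11.61/1.779 = 6.524 mg/L.
Mixed L₀ = (1.41×1.45 + 0.369×131)/(1.779) = 50.38/1.779 = 28.32 mg/L.
Initial deficit D₀ = C_s − DO₀ = 9.17 − 6.524 = 2.646 mg/L.
D(1.13) = [0.257×28.32/(1.24−0.257)](e^(−0.257×1.13) − e^(−1.24×1.13)) + 2.646 e^(−1.24×1.13)
= 7.404 × (0.7480 − 0.2463) + 2.646 × 0.2463 = 4.366 mg/L.
DO = 9.17 − 4.366 = 4.804 mg/L.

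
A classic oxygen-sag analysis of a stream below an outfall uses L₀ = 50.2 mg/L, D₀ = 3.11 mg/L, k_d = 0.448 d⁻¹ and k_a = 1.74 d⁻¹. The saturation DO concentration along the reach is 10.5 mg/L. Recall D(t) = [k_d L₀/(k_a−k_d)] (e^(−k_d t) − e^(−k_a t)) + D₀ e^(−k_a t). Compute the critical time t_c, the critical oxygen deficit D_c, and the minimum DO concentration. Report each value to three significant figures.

t_c = [1/(k_a−k_d)] ln[(k_a/k_d)(1 − D₀(k_a−k_d)/(k_d L₀))]
= [1/(1.74−0.448)] ln[(1.74/0.448)(1 − 3.11×1.292/(0.448×50.2))]
= (1/1.292) ln[3.884 × 0.8213] = 0.7740 × ln(3.190) = 0.7740 × 1.160 = 0.8978 d.
L(t_c) = L₀ e^(−k_d t_c) = 50.2 × 0.6688 = 33.57 mg/L, and at the critical point k_a D_c = k_d L, so D_c = (0.448/1.74) × 33.57 = 8.645 mg/L.
Minimum DO = C_s − D_c = 10.5 − 8.645 = 1.855 mg/L.

t_c ≈ 0.898 d; D_c ≈ 8.64 mg/L; min DO ≈ 1.86 mg/L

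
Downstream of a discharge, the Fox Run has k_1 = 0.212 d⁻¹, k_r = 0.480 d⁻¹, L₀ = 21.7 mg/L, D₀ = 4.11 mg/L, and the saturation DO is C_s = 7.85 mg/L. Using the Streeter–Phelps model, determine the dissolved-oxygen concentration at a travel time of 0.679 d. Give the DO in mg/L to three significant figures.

k_1 L₀/(k_r−k_1) = 0.212×21.7/(0.480−0.212) = 4.600/0.2680 = 17.17 mg/L.
e^(−k_1 t) = e^(−0.212×0.6790) = 0.8659; e^(−k_r t) = e^(−0.480×0.6790) = 0.7219.
D = 17.17 × (0.8659 − 0.7219) + 4.11 × 0.7219 = 2.473 + 2.967 = 5.440 mg/L.
DO = C_s − D = 7.85 − 5.440 = 2.410 mg/L.

DO ≈ 2.41 mg/L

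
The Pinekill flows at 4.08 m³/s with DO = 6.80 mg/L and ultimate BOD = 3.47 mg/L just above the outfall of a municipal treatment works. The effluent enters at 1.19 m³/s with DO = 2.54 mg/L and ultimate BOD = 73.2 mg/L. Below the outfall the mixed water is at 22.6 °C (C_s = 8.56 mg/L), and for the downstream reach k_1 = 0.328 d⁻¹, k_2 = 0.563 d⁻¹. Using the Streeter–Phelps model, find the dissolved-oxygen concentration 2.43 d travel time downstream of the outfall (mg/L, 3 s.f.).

DO ≈ 2.61 mg/L

Mixed DO = (4.08×6.80 + 1.19×2.54)/(4.08+1.19) = 30.77/5.270 = 5.838 mg/L.
Mixed L₀ = (4.08×3.47 + 1.19×73.2)/(5.270) = 101.3/5.270 = 19.22 mg/L.
Initial deficit D₀ = C_s − DO₀ = 8.56 − 5.838 = 2.722 mg/L.
D(2.43) = [0.328×19.22/(0.563−0.328)](e^(−0.328×2.43) − e^(−0.563×2.43)) + 2.722 e^(−0.563×2.43)
= 26.82 × (0.4507 − 0.2546) + 2.722 × 0.2546 = 5.952 mg/L.
DO = 8.56 − 5.952 = 2.608 mg/L.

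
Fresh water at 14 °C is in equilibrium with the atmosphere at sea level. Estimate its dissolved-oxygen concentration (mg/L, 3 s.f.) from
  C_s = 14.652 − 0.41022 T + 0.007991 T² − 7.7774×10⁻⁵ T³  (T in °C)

C_s ≈ 10.3 mg/L

C_s = 14.652 − 0.41022×14 + 0.007991×14² − 7.7774×10⁻⁵×14³ = 10.26 mg/L.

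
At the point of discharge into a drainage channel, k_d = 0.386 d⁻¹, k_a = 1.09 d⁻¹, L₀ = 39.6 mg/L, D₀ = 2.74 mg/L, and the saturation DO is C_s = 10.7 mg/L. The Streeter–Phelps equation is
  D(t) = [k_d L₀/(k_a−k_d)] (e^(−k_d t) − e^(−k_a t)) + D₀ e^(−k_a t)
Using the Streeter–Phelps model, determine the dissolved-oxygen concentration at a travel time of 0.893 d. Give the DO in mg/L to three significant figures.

k_d L₀/(k_a−k_d) = 0.386×39.6/(1.09−0.386) = 15.29/0.7040 = 21.71 mg/L.
e^(−k_d t) = e^(−0.386×0.8930) = 0.7084; e^(−k_a t) = e^(−1.09×0.8930) = 0.3778.
D = 21.71 × (0.7084 − 0.3778) + 2.74 × 0.3778 = 7.179 + 1.035 = 8.214 mg/L.
DO = C_s − D = 10.7 − 8.214 = 2.486 mg/L.

DO ≈ 2.49 mg/L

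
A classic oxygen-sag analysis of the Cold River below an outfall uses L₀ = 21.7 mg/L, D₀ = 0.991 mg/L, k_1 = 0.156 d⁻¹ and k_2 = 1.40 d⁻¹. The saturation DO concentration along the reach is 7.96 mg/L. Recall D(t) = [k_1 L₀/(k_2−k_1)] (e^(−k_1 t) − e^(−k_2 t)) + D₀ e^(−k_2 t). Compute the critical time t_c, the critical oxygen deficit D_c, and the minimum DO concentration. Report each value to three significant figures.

t_c ≈ 1.40 d; D_c ≈ 1.94 mg/L; min DO ≈ 6.02 mg/L

t_c = [1/(k_2−k_1)] ln[(k_2/k_1)(1 − D₀(k_2−k_1)/(k_1 L₀))]
= [1/(1.40−0.156)] ln[(1.40/0.156)(1 − 0.991×1.244/(0.156×21.7))]
= (1/1.244) ln[8.974 × 0.6358] = 0.8039 × ln(5.706) = 0.8039 × 1.742 = 1.400 d.
D_c = (k_1/k_2) L₀ e^(−k_1 t_c) = (0.156/1.40) × 21.7 × e^(−0.156×1.400) = 0.1114 × 21.7 × 0.8038 = 1.944 mg/L.
Minimum DO = C_s − D_c = 7.96 − 1.944 = 6.016 mg/L.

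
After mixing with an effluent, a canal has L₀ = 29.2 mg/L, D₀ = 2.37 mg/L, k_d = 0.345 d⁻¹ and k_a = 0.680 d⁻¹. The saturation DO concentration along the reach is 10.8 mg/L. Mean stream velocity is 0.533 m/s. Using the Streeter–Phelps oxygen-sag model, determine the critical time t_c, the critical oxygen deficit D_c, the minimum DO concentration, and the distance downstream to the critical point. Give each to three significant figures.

t_c ≈ 1.78 d; D_c ≈ 8.02 mg/L; min DO ≈ 2.78 mg/L; x_c ≈ 82.0 km

With k_a/k_d = 1.971 and 1 − D₀(k_a−k_d)/(k_d L₀) = 0.9212,
t_c = ln(1.971 × 0.9212) / (0.680 − 0.345) = ln(1.816) / 0.3350 = 0.5965/0.3350 = 1.780 d.
D_c = (k_d/k_a) L₀ e^(−k_d t_c) = (0.345/0.680) × 29.2 × e^(−0.345×1.780) = 0.5074 × 29.2 × 0.5410 = 8.015 mg/L.
Minimum DO = C_s − D_c = 10.8 − 8.015 = 2.785 mg/L.
x_c = v t_c = 0.533 m/s × 1.780 d × 86400 s/d = 81990 m ≈ 82.0 km.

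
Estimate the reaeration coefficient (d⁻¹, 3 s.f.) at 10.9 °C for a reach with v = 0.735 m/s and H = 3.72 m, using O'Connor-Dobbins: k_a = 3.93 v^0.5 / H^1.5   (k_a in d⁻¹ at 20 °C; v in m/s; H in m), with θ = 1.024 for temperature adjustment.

k_a ≈ 0.378 d⁻¹

k_a(20) = 3.93 × 0.735^0.5 / 3.72^1.5 = 3.93 × 0.8573 / 7.175 = 0.4696 d⁻¹.
k_a(10.9) = 0.4696 × 1.024^(10.9−20) = 0.4696 × 0.8059 = 0.3784 d⁻¹.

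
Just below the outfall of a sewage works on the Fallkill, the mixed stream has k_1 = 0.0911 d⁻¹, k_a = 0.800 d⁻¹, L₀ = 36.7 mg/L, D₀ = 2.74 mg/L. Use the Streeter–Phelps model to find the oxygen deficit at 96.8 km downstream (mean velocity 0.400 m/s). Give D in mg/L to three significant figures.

Travel time t = x/v = 96.8 km / (0.400 m/s) = 96800 m / 0.400 m/s = 242000 s = 2.801 d.
k_1 L₀/(k_a−k_1) = 0.0911×36.7/(0.800−0.0911) = 3.343/0.7089 = 4.716 mg/L.
e^(−k_1 t) = e^(−0.0911×2.801) = 0.7748; e^(−k_a t) = e^(−0.800×2.801) = 0.1064.
D = 4.716 × (0.7748 − 0.1064) + 2.74 × 0.1064 = 3.152 + 0.2915 = 3.444 mg/L.

D ≈ 3.44 mg/L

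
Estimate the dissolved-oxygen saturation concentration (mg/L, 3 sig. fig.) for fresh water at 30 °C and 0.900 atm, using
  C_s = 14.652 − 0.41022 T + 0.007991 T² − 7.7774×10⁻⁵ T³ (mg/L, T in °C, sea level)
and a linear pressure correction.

C_s ≈ 6.69 mg/L

At sea level: C_s = 14.652 − 0.41022×30 + 0.007991×30² − 7.7774×10⁻⁵×30³ = 7.437 mg/L.
Pressure correction: C_s' = 7.437 × 0.900 = 6.694 mg/L.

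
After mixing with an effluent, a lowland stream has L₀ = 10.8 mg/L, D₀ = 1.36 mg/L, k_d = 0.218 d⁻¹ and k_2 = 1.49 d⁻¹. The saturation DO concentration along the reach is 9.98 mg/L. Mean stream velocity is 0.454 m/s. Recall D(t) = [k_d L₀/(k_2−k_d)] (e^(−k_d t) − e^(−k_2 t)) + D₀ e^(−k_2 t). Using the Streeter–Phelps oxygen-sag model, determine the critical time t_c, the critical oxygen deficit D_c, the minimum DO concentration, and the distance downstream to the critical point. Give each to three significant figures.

t_c ≈ 0.468 d; D_c ≈ 1.43 mg/L; min DO ≈ 8.55 mg/L; x_c ≈ 18.3 km

At the critical point dD/dt = 0, so k_d L₀ e^(−k_d t) = k_2 D. Substituting D(t) from the Streeter–Phelps equation and solving for t gives
t_c = ln[(k_2/k_d)(1 − D₀(k_2−k_d)/(k_d L₀))] / (k_2−k_d).
Here k_2−k_d = 1.272 d⁻¹ and 1 − D₀(k_2−k_d)/(k_d L₀) = 1 − 1.36×1.272/(0.218×10.8) = 0.2652, so
t_c = ln(6.835 × 0.2652) / 1.272 = 0.5949 / 1.272 = 0.4677 d.
L(t_c) = L₀ e^(−k_d t_c) = 10.8 × 0.9031 = 9.753 mg/L, and at the critical point k_2 D_c = k_d L, so D_c = (0.218/1.49) × 9.753 = 1.427 mg/L.
Minimum DO = C_s − D_c = 9.98 − 1.427 = 8.553 mg/L.
x_c = v t_c = 0.454 m/s × 0.4677 d × 86400 s/d = 18350 m ≈ 18.3 km.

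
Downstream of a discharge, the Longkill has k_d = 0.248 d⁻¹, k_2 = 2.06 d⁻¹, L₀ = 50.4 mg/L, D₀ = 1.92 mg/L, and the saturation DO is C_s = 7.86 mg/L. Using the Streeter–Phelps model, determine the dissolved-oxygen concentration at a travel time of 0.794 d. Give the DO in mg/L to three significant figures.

DO ≈ 3.16 mg/L

k_d L₀/(k_2−k_d) = 0.248×50.4/(2.06−0.248) = 12.50/1.812 = 6.898 mg/L.
e^(−k_d t) = e^(−0.248×0.7940) = 0.8213; e^(−k_2 t) = e^(−2.06×0.7940) = 0.1948.
D = 6.898 × (0.8213 − 0.1948) + 1.92 × 0.1948 = 4.321 + 0.3741 = 4.695 mg/L.
DO = C_s − D = 7.86 − 4.695 = 3.165 mg/L.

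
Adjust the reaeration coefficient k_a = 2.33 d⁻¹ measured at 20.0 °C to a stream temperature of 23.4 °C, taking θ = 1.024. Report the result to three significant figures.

k_a ≈ 2.53 d⁻¹

k_a(T₂) = k_a(T₁) · θ^(T₂−T₁) = 2.33 × 1.024^(23.4−20.0)
= 2.33 × 1.024^3.40 = 2.33 × 1.084 = 2.526 d⁻¹.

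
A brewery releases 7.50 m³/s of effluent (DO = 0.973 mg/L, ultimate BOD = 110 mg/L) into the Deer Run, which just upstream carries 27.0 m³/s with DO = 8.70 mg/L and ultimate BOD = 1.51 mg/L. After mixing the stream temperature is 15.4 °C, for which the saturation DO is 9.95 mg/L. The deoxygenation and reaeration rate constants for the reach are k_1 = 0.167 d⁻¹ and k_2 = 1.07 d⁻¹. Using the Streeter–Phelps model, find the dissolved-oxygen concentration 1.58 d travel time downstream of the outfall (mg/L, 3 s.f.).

DO ≈ 6.70 mg/L

Mixed DO = (27.0×8.70 + 7.50×0.973)/(27.0+7.50) = 242.2/34.50 = 7.020 mg/L.
Mixed L₀ = (27.0×1.51 + 7.50×110)/(34.50) = 865.8/34.50 = 25.09 mg/L.
Initial deficit D₀ = C_s − DO₀ = 9.95 − 7.020 = 2.930 mg/L.
D(1.58) = [0.167×25.09/(1.07−0.167)](e^(−0.167×1.58) − e^(−1.07×1.58)) + 2.930 e^(−1.07×1.58)
= 4.641 × (0.7681 − 0.1844) + 2.930 × 0.1844 = 3.249 mg/L.
DO = 9.95 − 3.249 = 6.701 mg/L.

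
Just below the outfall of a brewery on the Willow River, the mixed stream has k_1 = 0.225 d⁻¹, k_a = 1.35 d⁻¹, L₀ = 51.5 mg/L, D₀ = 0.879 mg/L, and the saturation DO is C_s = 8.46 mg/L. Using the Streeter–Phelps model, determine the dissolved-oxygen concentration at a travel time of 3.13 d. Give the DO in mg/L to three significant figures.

DO ≈ 3.50 mg/L

k_1 L₀/(k_a−k_1) = 0.225×51.5/(1.35−0.225) = 11.59/1.125 = 10.30 mg/L.
e^(−k_1 t) = e^(−0.225×3.130) = 0.4945; e^(−k_a t) = e^(−1.35×3.130) = 0.01462.
D = 10.30 × (0.4945 − 0.01462) + 0.879 × 0.01462 = 4.943 + 0.01285 = 4.955 mg/L.
DO = C_s − D = 8.46 − 4.955 = 3.505 mg/L.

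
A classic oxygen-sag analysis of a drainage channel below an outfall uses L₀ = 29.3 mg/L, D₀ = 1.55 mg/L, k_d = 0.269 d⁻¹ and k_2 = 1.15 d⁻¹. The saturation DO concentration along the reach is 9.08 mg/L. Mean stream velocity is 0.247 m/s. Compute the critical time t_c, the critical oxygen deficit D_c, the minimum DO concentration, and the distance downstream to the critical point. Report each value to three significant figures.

With k_2/k_d = 4.275 and 1 − D₀(k_2−k_d)/(k_d L₀) = 0.8267,
t_c = ln(4.275 × 0.8267) / (1.15 − 0.269) = ln(3.534) / 0.8810 = 1.263/0.8810 = 1.433 d.
L(t_c) = L₀ e^(−k_d t_c) = 29.3 × 0.6801 = 19.93 mg/L, and at the critical point k_2 D_c = k_d L, so D_c = (0.269/1.15) × 19.93 = 4.661 mg/L.
Minimum DO = C_s − D_c = 9.08 − 4.661 = 4.419 mg/L.
x_c = v t_c = 0.247 m/s × 1.433 d × 86400 s/d = 30580 m ≈ 30.6 km.

t_c ≈ 1.43 d; D_c ≈ 4.66 mg/L; min DO ≈ 4.42 mg/L; x_c ≈ 30.6 km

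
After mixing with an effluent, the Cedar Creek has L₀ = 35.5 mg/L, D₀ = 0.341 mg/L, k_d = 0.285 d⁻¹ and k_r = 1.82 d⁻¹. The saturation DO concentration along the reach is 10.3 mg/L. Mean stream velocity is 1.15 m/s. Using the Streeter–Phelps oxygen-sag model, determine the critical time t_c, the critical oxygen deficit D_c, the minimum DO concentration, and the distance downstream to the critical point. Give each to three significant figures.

t_c ≈ 1.17 d; D_c ≈ 3.98 mg/L; min DO ≈ 6.32 mg/L; x_c ≈ 117 km

At the critical point dD/dt = 0, so k_d L₀ e^(−k_d t) = k_r D. Substituting D(t) from the Streeter–Phelps equation and solving for t gives
t_c = ln[(k_r/k_d)(1 − D₀(k_r−k_d)/(k_d L₀))] / (k_r−k_d).
Here k_r−k_d = 1.535 d⁻¹ and 1 − D₀(k_r−k_d)/(k_d L₀) = 1 − 0.341×1.535/(0.285×35.5) = 0.9483, so
t_c = ln(6.386 × 0.9483) / 1.535 = 1.801 / 1.535 = 1.173 d.
L(t_c) = L₀ e^(−k_d t_c) = 35.5 × 0.7158 = 25.41 mg/L, and at the critical point k_r D_c = k_d L, so D_c = (0.285/1.82) × 25.41 = 3.979 mg/L.
Minimum DO = C_s − D_c = 10.3 − 3.979 = 6.321 mg/L.
x_c = v t_c = 1.15 m/s × 1.173 d × 86400 s/d = 116600 m ≈ 117 km.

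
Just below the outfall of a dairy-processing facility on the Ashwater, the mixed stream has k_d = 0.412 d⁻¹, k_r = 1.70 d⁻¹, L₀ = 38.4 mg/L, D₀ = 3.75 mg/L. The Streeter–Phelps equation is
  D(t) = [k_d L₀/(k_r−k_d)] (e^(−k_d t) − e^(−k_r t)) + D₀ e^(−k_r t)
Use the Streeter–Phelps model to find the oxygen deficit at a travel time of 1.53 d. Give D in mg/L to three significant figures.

k_d L₀/(k_r−k_d) = 0.412×38.4/(1.70−0.412) = 15.82/1.288 = 12.28 mg/L.
e^(−k_d t) = e^(−0.412×1.530) = 0.5324; e^(−k_r t) = e^(−1.70×1.530) = 0.07420.
D = 12.28 × (0.5324 − 0.07420) + 3.75 × 0.07420 = 5.628 + 0.2782 = 5.906 mg/L.

D ≈ 5.91 mg/L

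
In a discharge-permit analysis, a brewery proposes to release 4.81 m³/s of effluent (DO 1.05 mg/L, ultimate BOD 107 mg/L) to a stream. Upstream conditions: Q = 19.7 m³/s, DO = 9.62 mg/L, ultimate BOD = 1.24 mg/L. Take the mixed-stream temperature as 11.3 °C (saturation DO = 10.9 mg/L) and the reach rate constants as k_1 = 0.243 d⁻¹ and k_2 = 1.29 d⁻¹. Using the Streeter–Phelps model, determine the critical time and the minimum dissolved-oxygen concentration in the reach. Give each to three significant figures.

Mixed DO = (19.7×9.62 + 4.81×1.05)/(19.7+4.81) = 194.6/24.51 = 7.938 mg/L.
Mixed L₀ = (19.7×1.24 + 4.81×107)/(24.51) = 539.1/24.51 = 22.00 mg/L.
Initial deficit D₀ = C_s − DO₀ = 10.9 − 7.938 = 2.962 mg/L.
t_c = (1/1.047) ln[(1.29/0.243)(1 − 2.962×1.047/(0.243×22.00))] = 0.9551 × ln(2.229) = 0.7654 d.
D_c = (0.243/1.29) × 22.00 × e^(−0.243×0.7654) = 0.1884 × 22.00 × 0.8303 = 3.440 mg/L.
Minimum DO = 10.9 − 3.440 = 7.460 mg/L.

t_c ≈ 0.765 d; minimum DO ≈ 7.46 mg/L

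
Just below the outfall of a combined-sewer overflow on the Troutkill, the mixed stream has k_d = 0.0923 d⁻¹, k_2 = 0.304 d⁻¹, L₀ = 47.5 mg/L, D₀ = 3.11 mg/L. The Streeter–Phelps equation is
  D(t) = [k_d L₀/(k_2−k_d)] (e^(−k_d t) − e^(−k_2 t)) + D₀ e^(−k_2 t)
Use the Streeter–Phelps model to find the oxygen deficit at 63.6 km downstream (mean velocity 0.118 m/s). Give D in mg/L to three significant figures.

Travel time t = x/v = 63.6 km / (0.118 m/s) = 63600 m / 0.118 m/s = 539000 s = 6.238 d.
k_d L₀/(k_2−k_d) = 0.0923×47.5/(0.304−0.0923) = 4.384/0.2117 = 20.71 mg/L.
e^(−k_d t) = e^(−0.0923×6.238) = 0.5623; e^(−k_2 t) = e^(−0.304×6.238) = 0.1501.
D = 20.71 × (0.5623 − 0.1501) + 3.11 × 0.1501 = 8.536 + 0.4668 = 9.002 mg/L.

D ≈ 9.00 mg/L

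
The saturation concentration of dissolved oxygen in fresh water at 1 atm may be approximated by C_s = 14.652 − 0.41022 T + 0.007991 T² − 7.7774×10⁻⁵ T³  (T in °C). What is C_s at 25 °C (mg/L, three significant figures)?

C_s = 14.652 − 0.41022×25 + 0.007991×25² − 7.7774×10⁻⁵×25³ = 8.176 mg/L.

C_s ≈ 8.18 mg/L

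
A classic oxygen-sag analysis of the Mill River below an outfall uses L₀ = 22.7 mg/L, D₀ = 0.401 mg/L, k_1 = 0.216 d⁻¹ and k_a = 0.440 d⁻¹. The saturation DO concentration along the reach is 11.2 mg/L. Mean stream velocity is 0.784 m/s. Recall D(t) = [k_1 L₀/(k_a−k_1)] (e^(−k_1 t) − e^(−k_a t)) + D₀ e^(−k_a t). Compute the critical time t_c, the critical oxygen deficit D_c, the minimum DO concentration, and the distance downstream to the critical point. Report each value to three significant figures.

With k_a/k_1 = 2.037 and 1 − D₀(k_a−k_1)/(k_1 L₀) = 0.9817,
t_c = ln(2.037 × 0.9817) / (0.440 − 0.216) = ln(2.000) / 0.2240 = 0.6930/0.2240 = 3.094 d.
D_c = (k_1/k_a) L₀ e^(−k_1 t_c) = (0.216/0.440) × 22.7 × e^(−0.216×3.094) = 0.4909 × 22.7 × 0.5126 = 5.712 mg/L.
Minimum DO = C_s − D_c = 11.2 − 5.712 = 5.488 mg/L.
x_c = v t_c = 0.784 m/s × 3.094 d × 86400 s/d = 209600 m ≈ 210 km.

t_c ≈ 3.09 d; D_c ≈ 5.71 mg/L; min DO ≈ 5.49 mg/L; x_c ≈ 210 km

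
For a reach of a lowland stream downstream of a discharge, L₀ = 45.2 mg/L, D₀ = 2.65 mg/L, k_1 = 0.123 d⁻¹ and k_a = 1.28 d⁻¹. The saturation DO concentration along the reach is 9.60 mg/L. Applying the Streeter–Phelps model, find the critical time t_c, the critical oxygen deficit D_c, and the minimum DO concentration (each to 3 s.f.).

At the critical point dD/dt = 0, so k_1 L₀ e^(−k_1 t) = k_a D. Substituting D(t) from the Streeter–Phelps equation and solving for t gives
t_c = ln[(k_a/k_1)(1 − D₀(k_a−k_1)/(k_1 L₀))] / (k_a−k_1).
Here k_a−k_1 = 1.157 d⁻¹ and 1 − D₀(k_a−k_1)/(k_1 L₀) = 1 − 2.65×1.157/(0.123×45.2) = 0.4485, so
t_c = ln(10.41 × 0.4485) / 1.157 = 1.541 / 1.157 = 1.332 d.
L(t_c) = L₀ e^(−k_1 t_c) = 45.2 × 0.8489 = 38.37 mg/L, and at the critical point k_a D_c = k_1 L, so D_c = (0.123/1.28) × 38.37 = 3.687 mg/L.
Minimum DO = C_s − D_c = 9.60 − 3.687 = 5.913 mg/L.

t_c ≈ 1.33 d; D_c ≈ 3.69 mg/L; min DO ≈ 5.91 mg/L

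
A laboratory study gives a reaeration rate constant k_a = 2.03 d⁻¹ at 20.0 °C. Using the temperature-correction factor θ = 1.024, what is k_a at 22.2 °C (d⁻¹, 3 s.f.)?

k_a(T₂) = k_a(T₁) · θ^(T₂−T₁) = 2.03 × 1.024^(22.2−20.0)
= 2.03 × 1.024^2.20 = 2.03 × 1.054 = 2.139 d⁻¹.

k_a ≈ 2.14 d⁻¹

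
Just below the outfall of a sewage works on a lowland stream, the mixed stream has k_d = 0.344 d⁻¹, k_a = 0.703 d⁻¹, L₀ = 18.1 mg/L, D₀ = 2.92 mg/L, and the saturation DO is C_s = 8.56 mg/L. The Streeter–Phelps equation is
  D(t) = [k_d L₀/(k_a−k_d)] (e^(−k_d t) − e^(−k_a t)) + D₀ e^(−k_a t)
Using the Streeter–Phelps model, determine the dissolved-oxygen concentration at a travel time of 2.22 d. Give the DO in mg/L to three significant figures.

k_d L₀/(k_a−k_d) = 0.344×18.1/(0.703−0.344) = 6.226/0.3590 = 17.34 mg/L.
e^(−k_d t) = e^(−0.344×2.220) = 0.4659; e^(−k_a t) = e^(−0.703×2.220) = 0.2100.
D = 17.34 × (0.4659 − 0.2100) + 2.92 × 0.2100 = 4.439 + 0.6132 = 5.052 mg/L.
DO = C_s − D = 8.56 − 5.052 = 3.508 mg/L.

DO ≈ 3.51 mg/L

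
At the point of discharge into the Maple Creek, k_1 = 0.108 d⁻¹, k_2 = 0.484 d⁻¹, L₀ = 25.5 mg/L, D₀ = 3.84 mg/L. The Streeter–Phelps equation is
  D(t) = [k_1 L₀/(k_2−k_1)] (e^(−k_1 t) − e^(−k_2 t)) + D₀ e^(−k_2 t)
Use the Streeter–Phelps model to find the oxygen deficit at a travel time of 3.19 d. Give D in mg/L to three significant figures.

k_1 L₀/(k_2−k_1) = 0.108×25.5/(0.484−0.108) = 2.754/0.3760 = 7.324 mg/L.
e^(−k_1 t) = e^(−0.108×3.190) = 0.7086; e^(−k_2 t) = e^(−0.484×3.190) = 0.2135.
D = 7.324 × (0.7086 − 0.2135) + 3.84 × 0.2135 = 3.626 + 0.8200 = 4.446 mg/L.

D ≈ 4.45 mg/L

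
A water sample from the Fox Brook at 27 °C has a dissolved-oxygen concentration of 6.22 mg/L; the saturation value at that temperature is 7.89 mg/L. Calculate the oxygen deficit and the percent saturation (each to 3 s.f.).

D ≈ 1.67 mg/L; 78.8 % saturation

D = C_s − C = 7.89 − 6.22 = 1.67 mg/L.
% saturation = 6.22/7.89 × 100 = 78.8 %.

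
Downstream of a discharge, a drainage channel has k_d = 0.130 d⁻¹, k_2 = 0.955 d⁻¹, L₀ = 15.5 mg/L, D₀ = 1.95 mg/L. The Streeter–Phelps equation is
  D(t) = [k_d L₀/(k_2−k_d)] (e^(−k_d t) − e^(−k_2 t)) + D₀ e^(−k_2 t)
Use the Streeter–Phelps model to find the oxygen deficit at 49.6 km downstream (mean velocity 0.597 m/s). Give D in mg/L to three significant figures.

Travel time t = x/v = 49.6 km / (0.597 m/s) = 49600 m / 0.597 m/s = 83080 s = 0.9616 d.
k_d L₀/(k_2−k_d) = 0.130×15.5/(0.955−0.130) = 2.015/0.8250 = 2.442 mg/L.
e^(−k_d t) = e^(−0.130×0.9616) = 0.8825; e^(−k_2 t) = e^(−0.955×0.9616) = 0.3992.
D = 2.442 × (0.8825 − 0.3992) + 1.95 × 0.3992 = 1.180 + 0.7784 = 1.959 mg/L.

D ≈ 1.96 mg/L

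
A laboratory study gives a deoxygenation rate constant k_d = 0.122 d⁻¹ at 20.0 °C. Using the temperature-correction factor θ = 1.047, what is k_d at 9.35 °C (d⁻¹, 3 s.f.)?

k_d ≈ 0.0748 d⁻¹

k_d(T₂) = k_d(T₁) · θ^(T₂−T₁) = 0.122 × 1.047^(9.35−20.0)
= 0.122 × 1.047^-10.7 = 0.122 × 0.6132 = 0.07480 d⁻¹.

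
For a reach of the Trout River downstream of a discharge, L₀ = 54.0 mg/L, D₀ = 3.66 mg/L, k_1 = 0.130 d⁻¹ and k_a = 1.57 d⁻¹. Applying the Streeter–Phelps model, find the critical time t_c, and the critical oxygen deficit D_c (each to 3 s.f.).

With k_a/k_1 = 12.08 and 1 − D₀(k_a−k_1)/(k_1 L₀) = 0.2492,
t_c = ln(12.08 × 0.2492) / (1.57 − 0.130) = ln(3.010) / 1.440 = 1.102/1.440 = 0.7652 d.
L(t_c) = L₀ e^(−k_1 t_c) = 54.0 × 0.9053 = 48.89 mg/L, and at the critical point k_a D_c = k_1 L, so D_c = (0.130/1.57) × 48.89 = 4.048 mg/L.

t_c ≈ 0.765 d; D_c ≈ 4.05 mg/L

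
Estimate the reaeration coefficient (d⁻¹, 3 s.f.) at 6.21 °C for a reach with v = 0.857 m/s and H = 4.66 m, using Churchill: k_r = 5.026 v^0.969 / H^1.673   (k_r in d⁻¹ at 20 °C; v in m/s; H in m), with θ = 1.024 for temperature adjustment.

k_r(20) = 5.026 × 0.857^0.969 / 4.66^1.673 = 5.026 × 0.8611 / 13.13 = 0.3297 d⁻¹.
k_r(6.21) = 0.3297 × 1.024^(6.21−20) = 0.3297 × 0.7210 = 0.2377 d⁻¹.

k_r ≈ 0.238 d⁻¹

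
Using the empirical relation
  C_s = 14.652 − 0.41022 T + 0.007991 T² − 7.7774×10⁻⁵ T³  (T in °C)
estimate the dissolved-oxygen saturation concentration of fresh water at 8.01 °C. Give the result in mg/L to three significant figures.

C_s = 14.652 − 0.41022×8.01 + 0.007991×8.01² − 7.7774×10⁻⁵×8.01³ = 11.84 mg/L.

C_s ≈ 11.8 mg/L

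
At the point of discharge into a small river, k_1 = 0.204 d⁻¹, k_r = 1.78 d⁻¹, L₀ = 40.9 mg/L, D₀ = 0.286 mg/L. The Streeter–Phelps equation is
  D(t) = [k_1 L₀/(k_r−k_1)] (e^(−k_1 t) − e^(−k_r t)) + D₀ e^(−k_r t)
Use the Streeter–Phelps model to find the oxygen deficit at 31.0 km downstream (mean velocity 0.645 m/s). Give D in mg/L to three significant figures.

Travel time t = x/v = 31.0 km / (0.645 m/s) = 31000 m / 0.645 m/s = 48060 s = 0.5563 d.
k_1 L₀/(k_r−k_1) = 0.204×40.9/(1.78−0.204) = 8.344/1.576 = 5.294 mg/L.
e^(−k_1 t) = e^(−0.204×0.5563) = 0.8927; e^(−k_r t) = e^(−1.78×0.5563) = 0.3715.
D = 5.294 × (0.8927 − 0.3715) + 0.286 × 0.3715 = 2.759 + 0.1063 = 2.866 mg/L.

D ≈ 2.87 mg/L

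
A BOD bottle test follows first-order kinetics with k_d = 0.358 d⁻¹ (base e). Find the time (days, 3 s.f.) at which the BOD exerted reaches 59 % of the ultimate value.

y/L₀ = 1 − e^(−k_d t) = 0.59 ⇒ e^(−k_d t) = 0.410
t = −ln(0.410) / 0.358 = 0.8916 / 0.358 = 2.490 d.

t ≈ 2.49 d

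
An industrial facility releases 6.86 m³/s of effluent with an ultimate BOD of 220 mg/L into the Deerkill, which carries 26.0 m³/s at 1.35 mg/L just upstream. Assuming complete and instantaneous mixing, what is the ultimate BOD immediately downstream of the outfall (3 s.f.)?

47.0 mg/L

Flow-weighted mixing: C = (Q_r C_r + Q_w C_w)/(Q_r + Q_w)
= (26.0×1.35 + 6.86×220)/(26.0 + 6.86) = 1544/32.86 = 47.00 mg/L.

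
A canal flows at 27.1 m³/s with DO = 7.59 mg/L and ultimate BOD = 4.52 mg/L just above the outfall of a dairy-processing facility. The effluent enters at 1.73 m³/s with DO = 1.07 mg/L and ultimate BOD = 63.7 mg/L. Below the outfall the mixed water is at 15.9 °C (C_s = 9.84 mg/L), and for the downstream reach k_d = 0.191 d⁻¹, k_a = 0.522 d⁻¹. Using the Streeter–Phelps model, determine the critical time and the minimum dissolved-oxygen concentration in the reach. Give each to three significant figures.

t_c ≈ 0.508 d; minimum DO ≈ 7.16 mg/L

Mixed DO = (27.1×7.59 + 1.73×1.07)/(27.1+1.73) = 207.5/28.83 = 7.199 mg/L.
Mixed L₀ = (27.1×4.52 + 1.73×63.7)/(28.83) = 232.7/28.83 = 8.071 mg/L.
Initial deficit D₀ = C_s − DO₀ = 9.84 − 7.199 = 2.641 mg/L.
t_c = (1/0.3310) ln[(0.522/0.191)(1 − 2.641×0.3310/(0.191×8.071))] = 3.021 × ln(1.183) = 0.5079 d.
D_c = (0.191/0.522) × 8.071 × e^(−0.191×0.5079) = 0.3659 × 8.071 × 0.9075 = 2.680 mg/L.
Minimum DO = 9.84 − 2.680 = 7.160 mg/L.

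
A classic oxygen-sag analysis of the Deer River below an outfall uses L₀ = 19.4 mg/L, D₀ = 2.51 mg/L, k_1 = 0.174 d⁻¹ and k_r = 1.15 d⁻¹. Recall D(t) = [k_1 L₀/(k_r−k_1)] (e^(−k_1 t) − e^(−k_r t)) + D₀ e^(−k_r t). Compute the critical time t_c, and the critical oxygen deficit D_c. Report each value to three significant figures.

t_c ≈ 0.609 d; D_c ≈ 2.64 mg/L

At the critical point dD/dt = 0, so k_1 L₀ e^(−k_1 t) = k_r D. Substituting D(t) from the Streeter–Phelps equation and solving for t gives
t_c = ln[(k_r/k_1)(1 − D₀(k_r−k_1)/(k_1 L₀))] / (k_r−k_1).
Here k_r−k_1 = 0.9760 d⁻¹ and 1 − D₀(k_r−k_1)/(k_1 L₀) = 1 − 2.51×0.9760/(0.174×19.4) = 0.2743, so
t_c = ln(6.609 × 0.2743) / 0.9760 = 0.5948 / 0.9760 = 0.6095 d.
L(t_c) = L₀ e^(−k_1 t_c) = 19.4 × 0.8994 = 17.45 mg/L, and at the critical point k_r D_c = k_1 L, so D_c = (0.174/1.15) × 17.45 = 2.640 mg/L.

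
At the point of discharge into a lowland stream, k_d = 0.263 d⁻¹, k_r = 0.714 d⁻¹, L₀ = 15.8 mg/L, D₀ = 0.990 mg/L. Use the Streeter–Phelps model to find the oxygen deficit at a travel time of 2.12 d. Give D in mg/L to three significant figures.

D ≈ 3.47 mg/L

k_d L₀/(k_r−k_d) = 0.263×15.8/(0.714−0.263) = 4.155/0.4510 = 9.214 mg/L.
e^(−k_d t) = e^(−0.263×2.120) = 0.5726; e^(−k_r t) = e^(−0.714×2.120) = 0.2201.
D = 9.214 × (0.5726 − 0.2201) + 0.990 × 0.2201 = 3.248 + 0.2179 = 3.466 mg/L.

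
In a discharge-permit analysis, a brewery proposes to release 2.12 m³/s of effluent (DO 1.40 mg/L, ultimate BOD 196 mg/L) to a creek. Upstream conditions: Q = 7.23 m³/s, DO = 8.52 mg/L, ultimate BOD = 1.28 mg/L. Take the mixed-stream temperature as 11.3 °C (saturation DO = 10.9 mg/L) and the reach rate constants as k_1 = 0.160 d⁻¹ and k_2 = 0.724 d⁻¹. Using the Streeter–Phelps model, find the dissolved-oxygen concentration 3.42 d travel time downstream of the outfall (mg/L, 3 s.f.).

DO ≈ 4.19 mg/L

Mixed DO = (7.23×8.52 + 2.12×1.40)/(7.23+2.12) = 64.57/9.350 = 6.906 mg/L.
Mixed L₀ = (7.23×1.28 + 2.12×196)/(9.350) = 424.8/9.350 = 45.43 mg/L.
Initial deficit D₀ = C_s − DO₀ = 10.9 − 6.906 = 3.994 mg/L.
D(3.42) = [0.160×45.43/(0.724−0.160)](e^(−0.160×3.42) − e^(−0.724×3.42)) + 3.994 e^(−0.724×3.42)
= 12.89 × (0.5786 − 0.08407) + 3.994 × 0.08407 = 6.709 mg/L.
DO = 10.9 − 6.709 = 4.191 mg/L.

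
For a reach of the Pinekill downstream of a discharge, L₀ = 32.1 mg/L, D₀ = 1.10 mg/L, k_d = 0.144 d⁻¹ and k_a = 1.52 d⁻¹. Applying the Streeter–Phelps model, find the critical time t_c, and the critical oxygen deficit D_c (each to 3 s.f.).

t_c = [1/(k_a−k_d)] ln[(k_a/k_d)(1 − D₀(k_a−k_d)/(k_d L₀))]
= [1/(1.52−0.144)] ln[(1.52/0.144)(1 − 1.10×1.376/(0.144×32.1))]
= (1/1.376) ln[10.56 × 0.6726] = 0.7267 × ln(7.099) = 0.7267 × 1.960 = 1.424 d.
L(t_c) = L₀ e^(−k_d t_c) = 32.1 × 0.8146 = 26.15 mg/L, and at the critical point k_a D_c = k_d L, so D_c = (0.144/1.52) × 26.15 = 2.477 mg/L.

t_c ≈ 1.42 d; D_c ≈ 2.48 mg/L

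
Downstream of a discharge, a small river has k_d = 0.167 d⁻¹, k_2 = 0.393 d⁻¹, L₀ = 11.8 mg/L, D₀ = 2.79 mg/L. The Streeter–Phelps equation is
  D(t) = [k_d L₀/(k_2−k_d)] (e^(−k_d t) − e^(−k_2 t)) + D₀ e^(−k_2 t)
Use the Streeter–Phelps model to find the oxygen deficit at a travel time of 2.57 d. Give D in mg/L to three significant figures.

k_d L₀/(k_2−k_d) = 0.167×11.8/(0.393−0.167) = 1.971/0.2260 = 8.719 mg/L.
e^(−k_d t) = e^(−0.167×2.570) = 0.6510; e^(−k_2 t) = e^(−0.393×2.570) = 0.3642.
D = 8.719 × (0.6510 − 0.3642) + 2.79 × 0.3642 = 2.501 + 1.016 = 3.517 mg/L.

D ≈ 3.52 mg/L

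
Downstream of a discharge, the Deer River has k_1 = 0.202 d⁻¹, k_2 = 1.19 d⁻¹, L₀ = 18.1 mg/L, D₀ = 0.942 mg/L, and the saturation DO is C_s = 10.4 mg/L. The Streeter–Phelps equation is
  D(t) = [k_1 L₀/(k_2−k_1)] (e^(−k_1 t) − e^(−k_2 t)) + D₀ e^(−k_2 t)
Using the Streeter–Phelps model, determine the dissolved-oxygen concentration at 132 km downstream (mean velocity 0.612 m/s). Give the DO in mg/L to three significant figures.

Travel time t = x/v = 132 km / (0.612 m/s) = 132000 m / 0.612 m/s = 215700 s = 2.496 d.
k_1 L₀/(k_2−k_1) = 0.202×18.1/(1.19−0.202) = 3.656/0.9880 = 3.701 mg/L.
e^(−k_1 t) = e^(−0.202×2.496) = 0.6039; e^(−k_2 t) = e^(−1.19×2.496) = 0.05127.
D = 3.701 × (0.6039 − 0.05127) + 0.942 × 0.05127 = 2.045 + 0.04829 = 2.094 mg/L.
DO = C_s − D = 10.4 − 2.094 = 8.306 mg/L.

DO ≈ 8.31 mg/L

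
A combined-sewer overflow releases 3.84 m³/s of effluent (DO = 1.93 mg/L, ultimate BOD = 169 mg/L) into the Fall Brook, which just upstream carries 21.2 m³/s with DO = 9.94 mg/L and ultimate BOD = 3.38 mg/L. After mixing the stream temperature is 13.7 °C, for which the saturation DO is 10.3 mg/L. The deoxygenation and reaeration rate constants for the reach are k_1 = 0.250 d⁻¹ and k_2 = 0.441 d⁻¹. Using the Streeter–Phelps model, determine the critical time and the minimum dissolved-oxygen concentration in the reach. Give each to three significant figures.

t_c ≈ 2.75 d; minimum DO ≈ 2.09 mg/L

Mixed DO = (21.2×9.94 + 3.84×1.93)/(21.2+3.84) = 218.1/25.04 = 8.712 mg/L.
Mixed L₀ = (21.2×3.38 + 3.84×169)/(25.04) = 720.6/25.04 = 28.78 mg/L.
Initial deficit D₀ = C_s − DO₀ = 10.3 − 8.712 = 1.588 mg/L.
t_c = (1/0.1910) ln[(0.441/0.250)(1 − 1.588×0.1910/(0.250×28.78))] = 5.236 × ln(1.690) = 2.746 d.
D_c = (0.250/0.441) × 28.78 × e^(−0.250×2.746) = 0.5669 × 28.78 × 0.5033 = 8.211 mg/L.
Minimum DO = 10.3 − 8.211 = 2.089 mg/L.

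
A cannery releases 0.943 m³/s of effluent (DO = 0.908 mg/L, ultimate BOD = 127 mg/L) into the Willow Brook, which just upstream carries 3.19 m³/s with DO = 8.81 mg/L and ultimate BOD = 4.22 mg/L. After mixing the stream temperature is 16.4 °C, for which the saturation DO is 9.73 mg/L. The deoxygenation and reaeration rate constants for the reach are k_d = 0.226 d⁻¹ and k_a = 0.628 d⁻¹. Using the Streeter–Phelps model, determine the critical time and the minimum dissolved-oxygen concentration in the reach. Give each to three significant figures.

t_c ≈ 2.14 d; minimum DO ≈ 2.57 mg/L

Mixed DO = (3.19×8.81 + 0.943×0.908)/(3.19+0.943) = 28.96/4.133 = 7.007 mg/L.
Mixed L₀ = (3.19×4.22 + 0.943×127)/(4.133) = 133.2/4.133 = 32.23 mg/L.
Initial deficit D₀ = C_s − DO₀ = 9.73 − 7.007 = 2.723 mg/L.
t_c = (1/0.4020) ln[(0.628/0.226)(1 − 2.723×0.4020/(0.226×32.23))] = 2.488 × ln(2.361) = 2.137 d.
D_c = (0.226/0.628) × 32.23 × e^(−0.226×2.137) = 0.3599 × 32.23 × 0.6169 = 7.156 mg/L.
Minimum DO = 9.73 − 7.156 = 2.574 mg/L.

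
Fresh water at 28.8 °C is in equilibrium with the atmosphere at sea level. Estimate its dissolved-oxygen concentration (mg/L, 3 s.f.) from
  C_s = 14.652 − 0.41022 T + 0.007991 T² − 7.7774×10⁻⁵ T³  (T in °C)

C_s ≈ 7.61 mg/L

C_s = 14.652 − 0.41022×28.8 + 0.007991×28.8² − 7.7774×10⁻⁵×28.8³ = 7.608 mg/L.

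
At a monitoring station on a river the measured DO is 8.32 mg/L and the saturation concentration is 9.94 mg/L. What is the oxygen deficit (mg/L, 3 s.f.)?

D ≈ 1.62 mg/L

D = C_s − C = 9.94 − 8.32 = 1.62 mg/L.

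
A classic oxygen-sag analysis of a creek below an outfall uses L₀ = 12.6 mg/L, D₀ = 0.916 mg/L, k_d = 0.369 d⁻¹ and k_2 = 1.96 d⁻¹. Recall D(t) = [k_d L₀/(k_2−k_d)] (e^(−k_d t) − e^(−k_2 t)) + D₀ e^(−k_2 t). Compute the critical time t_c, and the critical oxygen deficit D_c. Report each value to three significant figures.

At the critical point dD/dt = 0, so k_d L₀ e^(−k_d t) = k_2 D. Substituting D(t) from the Streeter–Phelps equation and solving for t gives
t_c = ln[(k_2/k_d)(1 − D₀(k_2−k_d)/(k_d L₀))] / (k_2−k_d).
Here k_2−k_d = 1.591 d⁻¹ and 1 − D₀(k_2−k_d)/(k_d L₀) = 1 − 0.916×1.591/(0.369×12.6) = 0.6865, so
t_c = ln(5.312 × 0.6865) / 1.591 = 1.294 / 1.591 = 0.8132 d.
D_c = (k_d/k_2) L₀ e^(−k_d t_c) = (0.369/1.96) × 12.6 × e^(−0.369×0.8132) = 0.1883 × 12.6 × 0.7408 = 1.757 mg/L.

t_c ≈ 0.813 d; D_c ≈ 1.76 mg/L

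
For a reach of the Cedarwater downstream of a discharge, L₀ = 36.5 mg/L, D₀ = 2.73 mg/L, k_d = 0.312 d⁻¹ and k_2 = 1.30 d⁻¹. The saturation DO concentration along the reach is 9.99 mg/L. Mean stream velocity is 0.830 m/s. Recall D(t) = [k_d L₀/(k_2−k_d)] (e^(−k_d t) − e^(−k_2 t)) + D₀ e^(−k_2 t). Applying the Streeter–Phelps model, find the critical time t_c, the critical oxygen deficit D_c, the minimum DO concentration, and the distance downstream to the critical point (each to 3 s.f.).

At the critical point dD/dt = 0, so k_d L₀ e^(−k_d t) = k_2 D. Substituting D(t) from the Streeter–Phelps equation and solving for t gives
t_c = ln[(k_2/k_d)(1 − D₀(k_2−k_d)/(k_d L₀))] / (k_2−k_d).
Here k_2−k_d = 0.9880 d⁻¹ and 1 − D₀(k_2−k_d)/(k_d L₀) = 1 − 2.73×0.9880/(0.312×36.5) = 0.7632, so
t_c = ln(4.167 × 0.7632) / 0.9880 = 1.157 / 0.9880 = 1.171 d.
D_c = (k_d/k_2) L₀ e^(−k_d t_c) = (0.312/1.30) × 36.5 × e^(−0.312×1.171) = 0.2400 × 36.5 × 0.6940 = 6.079 mg/L.
Minimum DO = C_s − D_c = 9.99 − 6.079 = 3.911 mg/L.
x_c = v t_c = 0.830 m/s × 1.171 d × 86400 s/d = 83970 m ≈ 84.0 km.

t_c ≈ 1.17 d; D_c ≈ 6.08 mg/L; min DO ≈ 3.91 mg/L; x_c ≈ 84.0 km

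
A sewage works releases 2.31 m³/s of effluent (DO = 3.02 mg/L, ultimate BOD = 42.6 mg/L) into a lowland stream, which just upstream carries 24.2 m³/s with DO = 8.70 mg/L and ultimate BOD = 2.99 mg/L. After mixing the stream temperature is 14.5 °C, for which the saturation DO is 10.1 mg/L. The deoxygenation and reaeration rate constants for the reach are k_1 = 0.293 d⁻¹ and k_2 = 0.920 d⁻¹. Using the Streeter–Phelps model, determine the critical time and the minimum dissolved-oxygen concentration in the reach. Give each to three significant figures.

t_c ≈ 0.241 d; minimum DO ≈ 8.19 mg/L

Mixed DO = (24.2×8.70 + 2.31×3.02)/(24.2+2.31) = 217.5/26.51 = 8.205 mg/L.
Mixed L₀ = (24.2×2.99 + 2.31×42.6)/(26.51) = 170.8/26.51 = 6.441 mg/L.
Initial deficit D₀ = C_s − DO₀ = 10.1 − 8.205 = 1.895 mg/L.
t_c = (1/0.6270) ln[(0.920/0.293)(1 − 1.895×0.6270/(0.293×6.441))] = 1.595 × ln(1.163) = 0.2412 d.
D_c = (0.293/0.920) × 6.441 × e^(−0.293×0.2412) = 0.3185 × 6.441 × 0.9318 = 1.911 mg/L.
Minimum DO = 10.1 − 1.911 = 8.189 mg/L.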